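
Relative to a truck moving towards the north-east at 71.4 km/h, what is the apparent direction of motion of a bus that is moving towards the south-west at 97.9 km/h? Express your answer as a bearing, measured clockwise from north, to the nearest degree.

Taking east as x and north as y: bus velocity = (-69.226, -69.226) km/h; truck velocity = (50.487, 50.487) km/h.
Velocity of bus relative to truck = (-69.226, -69.226) − (50.487, 50.487) = (-119.713, -119.713) km/h.
Bearing = atan2(-119.71, -119.71) = 225.00° clockwise from north.

225°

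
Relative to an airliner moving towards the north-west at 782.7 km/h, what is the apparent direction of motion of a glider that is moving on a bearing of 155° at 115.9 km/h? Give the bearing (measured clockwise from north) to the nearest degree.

138°

Taking east as x and north as y: glider velocity = (48.981, -105.041) km/h; airliner velocity = (-553.452, 553.452) km/h.
Velocity of glider relative to airliner = (48.981, -105.041) − (-553.452, 553.452) = (602.434, -658.494) km/h.
Bearing = atan2(602.43, -658.49) = 137.55° clockwise from north.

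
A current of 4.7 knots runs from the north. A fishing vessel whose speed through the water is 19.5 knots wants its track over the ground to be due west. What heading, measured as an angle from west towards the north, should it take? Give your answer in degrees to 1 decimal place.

The current pushes perpendicular to the desired track; the heading must have a component into the current equal to 4.7 knots: 19.5 sin θ = 4.7.
sin θ = 0.2410, so θ = 13.947°.

13.9°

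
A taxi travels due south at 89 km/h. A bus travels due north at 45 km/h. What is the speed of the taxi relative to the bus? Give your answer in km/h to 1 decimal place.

Taking east as x and north as y: taxi velocity = (0.000, -89.000) km/h; bus velocity = (0.000, 45.000) km/h.
Velocity of taxi relative to bus = (0.000, -89.000) − (0.000, 45.000) = (0.000, -134.000) km/h.
Magnitude = |(0.000, -134.000)| = 134.000 km/h.

134.0 km/h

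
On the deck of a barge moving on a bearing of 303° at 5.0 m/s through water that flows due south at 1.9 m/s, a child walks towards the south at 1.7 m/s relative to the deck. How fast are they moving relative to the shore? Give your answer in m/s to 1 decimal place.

4.3 m/s

In east/north components (m/s): child relative to barge = (0.000, -1.700); barge relative to water = (-4.193, 2.723); water relative to ground = (0.000, -1.900).
Sum = (-4.193, -0.877) m/s.
Speed = |(-4.193, -0.877)| = 4.284 m/s.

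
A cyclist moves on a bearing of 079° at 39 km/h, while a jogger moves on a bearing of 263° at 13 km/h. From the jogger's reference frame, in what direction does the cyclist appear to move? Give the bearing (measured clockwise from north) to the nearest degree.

080°

Taking east as x and north as y: cyclist velocity = (38.283, 7.442) km/h; jogger velocity = (-12.903, -1.584) km/h.
Velocity of cyclist relative to jogger = (38.283, 7.442) − (-12.903, -1.584) = (51.187, 9.026) km/h.
Bearing = atan2(51.19, 9.03) = 80.00° clockwise from north.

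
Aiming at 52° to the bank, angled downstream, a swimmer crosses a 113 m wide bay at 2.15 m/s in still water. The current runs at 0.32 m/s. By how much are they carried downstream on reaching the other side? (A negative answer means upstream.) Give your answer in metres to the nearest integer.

Perpendicular speed = 1.694 m/s; crossing time = 113 / 1.694 = 66.697 s.
Net downstream speed = 1.644 m/s.
Drift = 1.644 × 66.697 = 109.628 m (downstream).

110 m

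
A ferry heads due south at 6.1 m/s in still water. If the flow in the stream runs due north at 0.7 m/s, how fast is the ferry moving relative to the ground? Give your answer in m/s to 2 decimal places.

Taking east as x and north as y: velocity relative to the water = (0.000, -6.100) m/s; the water relative to ground = (0.000, 0.700) m/s.
Velocity relative to ground = (0.000, -6.100) + (0.000, 0.700) = (0.000, -5.400) m/s.
Speed = |(0.000, -5.400)| = 5.400 m/s.

5.40 m/s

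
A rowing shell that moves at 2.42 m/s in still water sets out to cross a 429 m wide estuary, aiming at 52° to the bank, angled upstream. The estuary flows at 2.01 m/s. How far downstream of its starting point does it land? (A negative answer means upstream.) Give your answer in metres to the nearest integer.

117 m

Perpendicular speed = 1.907 m/s; crossing time = 429 / 1.907 = 224.962 s.
Net downstream speed = 0.520 m/s.
Drift = 0.520 × 224.962 = 117.003 m (downstream).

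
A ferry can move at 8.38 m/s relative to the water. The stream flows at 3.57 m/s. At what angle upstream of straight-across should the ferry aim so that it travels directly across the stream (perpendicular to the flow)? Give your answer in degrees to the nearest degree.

25°

To cancel the current, the upstream component of the ferry's velocity must equal the flow: 8.38 sin θ = 3.57.
sin θ = 3.57 / 8.38 = 0.4260.
θ = arcsin(0.4260) = 25.215°.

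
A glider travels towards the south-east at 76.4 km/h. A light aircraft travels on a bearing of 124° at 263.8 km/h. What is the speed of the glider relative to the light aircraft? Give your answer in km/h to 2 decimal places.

Taking east as x and north as y: glider velocity = (54.023, -54.023) km/h; light aircraft velocity = (218.700, -147.515) km/h.
Velocity of glider relative to light aircraft = (54.023, -54.023) − (218.700, -147.515) = (-164.677, 93.492) km/h.
Magnitude = |(-164.677, 93.492)| = 189.366 km/h.

189.37 km/h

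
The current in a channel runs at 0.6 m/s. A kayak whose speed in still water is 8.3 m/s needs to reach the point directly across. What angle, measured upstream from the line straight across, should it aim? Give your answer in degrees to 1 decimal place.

To cancel the current, the upstream component of the kayak's velocity must equal the flow: 8.3 sin θ = 0.6.
sin θ = 0.6 / 8.3 = 0.0723.
θ = arcsin(0.0723) = 4.145°.

4.1°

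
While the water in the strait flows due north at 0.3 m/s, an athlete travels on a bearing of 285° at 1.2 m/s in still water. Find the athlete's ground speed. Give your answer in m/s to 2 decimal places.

1.31 m/s

Taking east as x and north as y: velocity relative to the water = (-1.159, 0.311) m/s; the water relative to ground = (0.000, 0.300) m/s.
Velocity relative to ground = (-1.159, 0.311) + (0.000, 0.300) = (-1.159, 0.611) m/s.
Speed = |(-1.159, 0.611)| = 1.310 m/s.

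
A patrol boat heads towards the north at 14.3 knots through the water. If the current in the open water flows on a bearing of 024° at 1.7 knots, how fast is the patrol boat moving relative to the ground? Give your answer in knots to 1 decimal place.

15.9 knots

Taking east as x and north as y: velocity relative to the water = (0.000, 14.300) knots; the water relative to ground = (0.691, 1.553) knots.
Velocity relative to ground = (0.000, 14.300) + (0.691, 1.553) = (0.691, 15.853) knots.
Speed = |(0.691, 15.853)| = 15.868 knots.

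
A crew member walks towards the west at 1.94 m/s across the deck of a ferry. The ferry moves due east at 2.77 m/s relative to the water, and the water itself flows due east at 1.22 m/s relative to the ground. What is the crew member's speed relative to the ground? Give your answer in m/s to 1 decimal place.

2.1 m/s

In east/north components (m/s): crew member relative to ferry = (-1.940, 0.000); ferry relative to water = (2.770, 0.000); water relative to ground = (1.220, 0.000).
Sum = (2.050, 0.000) m/s.
Speed = |(2.050, 0.000)| = 2.050 m/s.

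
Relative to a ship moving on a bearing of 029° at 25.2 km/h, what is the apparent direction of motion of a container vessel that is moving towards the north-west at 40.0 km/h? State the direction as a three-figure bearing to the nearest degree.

Taking east as x and north as y: container vessel velocity = (-28.284, 28.284) km/h; ship velocity = (12.217, 22.040) km/h.
Velocity of container vessel relative to ship = (-28.284, 28.284) − (12.217, 22.040) = (-40.501, 6.244) km/h.
Bearing = atan2(-40.50, 6.24) = 278.76° clockwise from north.

279°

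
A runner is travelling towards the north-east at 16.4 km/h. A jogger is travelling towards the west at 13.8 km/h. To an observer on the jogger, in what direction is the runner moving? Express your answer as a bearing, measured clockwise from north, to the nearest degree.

065°

Taking east as x and north as y: runner velocity = (11.597, 11.597) km/h; jogger velocity = (-13.800, 0.000) km/h.
Velocity of runner relative to jogger = (11.597, 11.597) − (-13.800, 0.000) = (25.397, 11.597) km/h.
Bearing = atan2(25.40, 11.60) = 65.46° clockwise from north.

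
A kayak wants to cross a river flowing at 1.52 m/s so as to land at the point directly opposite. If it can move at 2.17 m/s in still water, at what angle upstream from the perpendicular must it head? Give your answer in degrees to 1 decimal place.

44.5°

To cancel the current, the upstream component of the kayak's velocity must equal the flow: 2.17 sin θ = 1.52.
sin θ = 1.52 / 2.17 = 0.7005.
θ = arcsin(0.7005) = 44.464°.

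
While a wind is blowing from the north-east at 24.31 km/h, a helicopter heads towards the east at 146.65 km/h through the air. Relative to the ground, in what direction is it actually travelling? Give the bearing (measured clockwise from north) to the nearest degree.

Taking east as x and north as y: velocity relative to the air = (146.650, 0.000) km/h; the air relative to ground = (-17.190, -17.190) km/h.
Velocity relative to ground = (146.650, 0.000) + (-17.190, -17.190) = (129.460, -17.190) km/h.
Bearing = atan2(129.46, -17.19) = 97.56° clockwise from north.

098°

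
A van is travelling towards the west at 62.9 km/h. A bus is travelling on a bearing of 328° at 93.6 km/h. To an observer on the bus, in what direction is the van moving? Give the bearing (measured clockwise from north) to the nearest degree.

Taking east as x and north as y: van velocity = (-62.900, 0.000) km/h; bus velocity = (-49.600, 79.377) km/h.
Velocity of van relative to bus = (-62.900, 0.000) − (-49.600, 79.377) = (-13.300, -79.377) km/h.
Bearing = atan2(-13.30, -79.38) = 189.51° clockwise from north.

190°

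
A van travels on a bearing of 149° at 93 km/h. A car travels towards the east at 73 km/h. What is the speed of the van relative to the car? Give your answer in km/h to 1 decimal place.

83.6 km/h

Taking east as x and north as y: van velocity = (47.899, -79.717) km/h; car velocity = (73.000, 0.000) km/h.
Velocity of van relative to car = (47.899, -79.717) − (73.000, 0.000) = (-25.101, -79.717) km/h.
Magnitude = |(-25.101, -79.717)| = 83.575 km/h.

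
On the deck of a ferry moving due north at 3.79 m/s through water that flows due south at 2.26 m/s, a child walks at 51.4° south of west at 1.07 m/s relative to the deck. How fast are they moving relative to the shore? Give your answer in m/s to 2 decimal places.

0.96 m/s

In east/north components (m/s): child relative to ferry = (-0.668, -0.836); ferry relative to water = (0.000, 3.790); water relative to ground = (0.000, -2.260).
Sum = (-0.668, 0.694) m/s.
Speed = |(-0.668, 0.694)| = 0.963 m/s.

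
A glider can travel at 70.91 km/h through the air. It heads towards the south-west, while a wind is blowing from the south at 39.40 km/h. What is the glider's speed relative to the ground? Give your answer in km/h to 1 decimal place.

Taking east as x and north as y: velocity relative to the air = (-50.141, -50.141) km/h; the air relative to ground = (0.000, 39.400) km/h.
Velocity relative to ground = (-50.141, -50.141) + (0.000, 39.400) = (-50.141, -10.741) km/h.
Speed = |(-50.141, -10.741)| = 51.278 km/h.

51.3 km/h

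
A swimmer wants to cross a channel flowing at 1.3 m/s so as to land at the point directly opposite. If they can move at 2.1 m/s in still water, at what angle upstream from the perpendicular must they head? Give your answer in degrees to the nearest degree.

38°

To cancel the current, the upstream component of the swimmer's velocity must equal the flow: 2.1 sin θ = 1.3.
sin θ = 1.3 / 2.1 = 0.6190.
θ = arcsin(0.6190) = 38.247°.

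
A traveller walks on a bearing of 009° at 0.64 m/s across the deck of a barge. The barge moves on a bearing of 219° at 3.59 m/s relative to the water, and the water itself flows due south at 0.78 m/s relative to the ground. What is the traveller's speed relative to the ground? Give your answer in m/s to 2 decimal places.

3.65 m/s

In east/north components (m/s): traveller relative to barge = (0.100, 0.632); barge relative to water = (-2.259, -2.790); water relative to ground = (0.000, -0.780).
Sum = (-2.159, -2.938) m/s.
Speed = |(-2.159, -2.938)| = 3.646 m/s.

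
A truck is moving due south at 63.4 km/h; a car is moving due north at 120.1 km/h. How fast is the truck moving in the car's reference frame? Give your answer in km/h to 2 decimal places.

183.50 km/h

Taking east as x and north as y: truck velocity = (0.000, -63.400) km/h; car velocity = (0.000, 120.100) km/h.
Velocity of truck relative to car = (0.000, -63.400) − (0.000, 120.100) = (0.000, -183.500) km/h.
Magnitude = |(0.000, -183.500)| = 183.500 km/h.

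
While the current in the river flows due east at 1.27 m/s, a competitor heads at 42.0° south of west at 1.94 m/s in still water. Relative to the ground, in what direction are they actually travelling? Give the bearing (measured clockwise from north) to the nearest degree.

Taking east as x and north as y: velocity relative to the water = (-1.442, -1.298) m/s; the water relative to ground = (1.270, 0.000) m/s.
Velocity relative to ground = (-1.442, -1.298) + (1.270, 0.000) = (-0.172, -1.298) m/s.
Bearing = atan2(-0.17, -1.30) = 187.53° clockwise from north.

188°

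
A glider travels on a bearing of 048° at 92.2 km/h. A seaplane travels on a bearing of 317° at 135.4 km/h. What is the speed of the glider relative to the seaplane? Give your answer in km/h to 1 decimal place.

Taking east as x and north as y: glider velocity = (68.518, 61.694) km/h; seaplane velocity = (-92.343, 99.025) km/h.
Velocity of glider relative to seaplane = (68.518, 61.694) − (-92.343, 99.025) = (160.861, -37.331) km/h.
Magnitude = |(160.861, -37.331)| = 165.136 km/h.

165.1 km/h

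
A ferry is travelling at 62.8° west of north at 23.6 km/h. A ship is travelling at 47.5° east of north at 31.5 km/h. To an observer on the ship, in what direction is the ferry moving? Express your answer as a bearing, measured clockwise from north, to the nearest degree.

Taking east as x and north as y: ferry velocity = (-20.990, 10.788) km/h; ship velocity = (23.224, 21.281) km/h.
Velocity of ferry relative to ship = (-20.990, 10.788) − (23.224, 21.281) = (-44.214, -10.494) km/h.
Bearing = atan2(-44.21, -10.49) = 256.65° clockwise from north.

257°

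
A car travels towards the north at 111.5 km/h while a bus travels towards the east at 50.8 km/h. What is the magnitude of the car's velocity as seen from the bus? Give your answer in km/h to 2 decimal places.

Taking east as x and north as y: car velocity = (0.000, 111.500) km/h; bus velocity = (50.800, 0.000) km/h.
Velocity of car relative to bus = (0.000, 111.500) − (50.800, 0.000) = (-50.800, 111.500) km/h.
Magnitude = |(-50.800, 111.500)| = 122.527 km/h.

122.53 km/h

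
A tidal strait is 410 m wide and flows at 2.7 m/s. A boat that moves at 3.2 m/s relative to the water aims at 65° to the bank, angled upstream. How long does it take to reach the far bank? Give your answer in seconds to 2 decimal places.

141.37 s

The component of the boat's velocity perpendicular to the bank is 3.2 × sin 65° = 2.900 m/s.
The flow acts along the bank and has no component across it.
Time = 410 / 2.900 = 141.370 s.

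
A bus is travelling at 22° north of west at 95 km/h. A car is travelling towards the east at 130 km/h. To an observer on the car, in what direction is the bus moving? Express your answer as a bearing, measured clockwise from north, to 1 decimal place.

Taking east as x and north as y: bus velocity = (-88.082, 35.588) km/h; car velocity = (130.000, 0.000) km/h.
Velocity of bus relative to car = (-88.082, 35.588) − (130.000, 0.000) = (-218.082, 35.588) km/h.
Bearing = atan2(-218.08, 35.59) = 279.27° clockwise from north.

279.3°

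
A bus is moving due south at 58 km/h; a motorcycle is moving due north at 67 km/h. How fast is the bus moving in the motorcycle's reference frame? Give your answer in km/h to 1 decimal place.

125.0 km/h

Taking east as x and north as y: bus velocity = (0.000, -58.000) km/h; motorcycle velocity = (0.000, 67.000) km/h.
Velocity of bus relative to motorcycle = (0.000, -58.000) − (0.000, 67.000) = (0.000, -125.000) km/h.
Magnitude = |(0.000, -125.000)| = 125.000 km/h.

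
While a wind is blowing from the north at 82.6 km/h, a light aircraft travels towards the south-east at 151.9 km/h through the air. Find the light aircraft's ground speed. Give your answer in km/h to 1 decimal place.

Taking east as x and north as y: velocity relative to the air = (107.410, -107.410) km/h; the air relative to ground = (0.000, -82.600) km/h.
Velocity relative to ground = (107.410, -107.410) + (0.000, -82.600) = (107.410, -190.010) km/h.
Speed = |(107.410, -190.010)| = 218.267 km/h.

218.3 km/h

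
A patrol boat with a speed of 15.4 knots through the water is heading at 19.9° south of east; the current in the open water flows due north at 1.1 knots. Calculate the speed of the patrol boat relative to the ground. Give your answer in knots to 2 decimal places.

15.06 knots

Taking east as x and north as y: velocity relative to the water = (14.480, -5.242) knots; the water relative to ground = (0.000, 1.100) knots.
Velocity relative to ground = (14.480, -5.242) + (0.000, 1.100) = (14.480, -4.142) knots.
Speed = |(14.480, -4.142)| = 15.061 knots.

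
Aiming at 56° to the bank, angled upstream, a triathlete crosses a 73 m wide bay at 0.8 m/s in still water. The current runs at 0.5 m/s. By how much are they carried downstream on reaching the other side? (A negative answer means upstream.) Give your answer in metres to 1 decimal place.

5.8 m

Perpendicular speed = 0.663 m/s; crossing time = 73 / 0.663 = 110.067 s.
Net downstream speed = 0.053 m/s.
Drift = 0.053 × 110.067 = 5.795 m (downstream).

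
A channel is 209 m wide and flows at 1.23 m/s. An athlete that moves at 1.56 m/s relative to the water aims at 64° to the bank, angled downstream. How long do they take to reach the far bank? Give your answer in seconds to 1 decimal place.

149.1 s

The component of the athlete's velocity perpendicular to the bank is 1.56 × sin 64° = 1.402 m/s.
The current is parallel to the bank, so it does not affect the crossing time.
Time = 209 / 1.402 = 149.060 s.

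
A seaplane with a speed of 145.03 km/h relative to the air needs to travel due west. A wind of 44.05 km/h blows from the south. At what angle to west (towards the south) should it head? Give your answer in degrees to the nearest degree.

18°

The wind pushes perpendicular to the desired track; the heading must have a component into the wind equal to 44.05 km/h: 145.03 sin θ = 44.05.
sin θ = 0.3037, so θ = 17.682°.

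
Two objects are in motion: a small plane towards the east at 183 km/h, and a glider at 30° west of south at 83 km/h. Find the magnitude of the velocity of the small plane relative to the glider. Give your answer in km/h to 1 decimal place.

235.7 km/h

Taking east as x and north as y: small plane velocity = (183.000, 0.000) km/h; glider velocity = (-41.500, -71.880) km/h.
Velocity of small plane relative to glider = (183.000, 0.000) − (-41.500, -71.880) = (224.500, 71.880) km/h.
Magnitude = |(224.500, 71.880)| = 235.727 km/h.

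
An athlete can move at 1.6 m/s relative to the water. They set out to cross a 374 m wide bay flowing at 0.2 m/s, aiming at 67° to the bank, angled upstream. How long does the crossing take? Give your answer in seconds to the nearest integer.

The component of the athlete's velocity perpendicular to the bank is 1.6 × sin 67° = 1.473 m/s.
The flow acts along the bank and has no component across it.
Time = 374 / 1.473 = 253.937 s.

254 s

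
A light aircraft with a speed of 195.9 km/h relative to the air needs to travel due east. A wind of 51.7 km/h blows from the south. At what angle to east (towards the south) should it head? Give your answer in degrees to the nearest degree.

The wind pushes perpendicular to the desired track; the heading must have a component into the wind equal to 51.7 km/h: 195.9 sin θ = 51.7.
sin θ = 0.2639, so θ = 15.302°.

15°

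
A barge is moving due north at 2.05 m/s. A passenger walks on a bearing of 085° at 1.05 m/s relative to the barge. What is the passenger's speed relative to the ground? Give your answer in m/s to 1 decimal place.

2.4 m/s

Taking east as x and north as y: barge velocity = (0.000, 2.050) m/s; passenger velocity relative to barge = (1.046, 0.092) m/s.
Velocity relative to ground = (0.000, 2.050) + (1.046, 0.092) = (1.046, 2.142) m/s.
Speed = |(1.046, 2.142)| = 2.383 m/s.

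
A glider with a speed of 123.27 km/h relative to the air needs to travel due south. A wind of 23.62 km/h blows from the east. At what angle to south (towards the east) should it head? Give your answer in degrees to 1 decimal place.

11.0°

The wind pushes perpendicular to the desired track; the heading must have a component into the wind equal to 23.62 km/h: 123.27 sin θ = 23.62.
sin θ = 0.1916, so θ = 11.047°.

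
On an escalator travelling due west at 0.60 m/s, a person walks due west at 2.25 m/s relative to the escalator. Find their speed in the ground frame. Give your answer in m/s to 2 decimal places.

2.85 m/s

Taking east as x and north as y: escalator velocity = (-0.600, 0.000) m/s; person velocity relative to escalator = (-2.250, 0.000) m/s.
Velocity relative to ground = (-0.600, 0.000) + (-2.250, 0.000) = (-2.850, 0.000) m/s.
Speed = |(-2.850, 0.000)| = 2.850 m/s.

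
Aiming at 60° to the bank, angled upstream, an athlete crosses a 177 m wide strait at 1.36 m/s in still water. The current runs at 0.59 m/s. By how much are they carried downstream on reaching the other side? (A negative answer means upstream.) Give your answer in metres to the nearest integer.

-14 m

Perpendicular speed = 1.178 m/s; crossing time = 177 / 1.178 = 150.281 s.
Net downstream speed = -0.090 m/s.
Drift = -0.090 × 150.281 = -13.525 m (upstream).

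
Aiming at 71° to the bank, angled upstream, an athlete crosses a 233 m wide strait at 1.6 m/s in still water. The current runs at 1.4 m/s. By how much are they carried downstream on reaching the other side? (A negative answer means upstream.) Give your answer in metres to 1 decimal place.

Perpendicular speed = 1.513 m/s; crossing time = 233 / 1.513 = 154.016 s.
Net downstream speed = 0.879 m/s.
Drift = 0.879 × 154.016 = 135.394 m (downstream).

135.4 m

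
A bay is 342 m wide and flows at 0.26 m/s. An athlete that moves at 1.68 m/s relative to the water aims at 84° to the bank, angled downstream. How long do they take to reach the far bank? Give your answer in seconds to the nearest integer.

205 s

The component of the athlete's velocity perpendicular to the bank is 1.68 × sin 84° = 1.671 m/s.
Only the cross-stream component determines the crossing time; the current contributes nothing perpendicular to the bank.
Time = 342 / 1.671 = 204.693 s.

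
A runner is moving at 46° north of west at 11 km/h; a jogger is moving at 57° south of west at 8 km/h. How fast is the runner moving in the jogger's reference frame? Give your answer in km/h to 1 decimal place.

15.0 km/h

Taking east as x and north as y: runner velocity = (-7.641, 7.913) km/h; jogger velocity = (-4.357, -6.709) km/h.
Velocity of runner relative to jogger = (-7.641, 7.913) − (-4.357, -6.709) = (-3.284, 14.622) km/h.
Magnitude = |(-3.284, 14.622)| = 14.986 km/h.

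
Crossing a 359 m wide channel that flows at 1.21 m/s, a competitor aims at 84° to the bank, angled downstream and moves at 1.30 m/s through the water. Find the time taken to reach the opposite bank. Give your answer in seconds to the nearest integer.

278 s

The component of the competitor's velocity perpendicular to the bank is 1.30 × sin 84° = 1.293 m/s.
The flow acts along the bank and has no component across it.
Time = 359 / 1.293 = 277.675 s.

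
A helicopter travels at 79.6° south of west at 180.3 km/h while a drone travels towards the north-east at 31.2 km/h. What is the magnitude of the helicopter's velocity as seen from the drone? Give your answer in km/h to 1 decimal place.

206.7 km/h

Taking east as x and north as y: helicopter velocity = (-32.548, -177.338) km/h; drone velocity = (22.062, 22.062) km/h.
Velocity of helicopter relative to drone = (-32.548, -177.338) − (22.062, 22.062) = (-54.609, -199.400) km/h.
Magnitude = |(-54.609, -199.400)| = 206.742 km/h.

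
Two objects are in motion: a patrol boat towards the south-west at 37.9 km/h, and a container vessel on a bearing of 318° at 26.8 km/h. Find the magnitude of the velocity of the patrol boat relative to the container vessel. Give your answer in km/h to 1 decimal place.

47.5 km/h

Taking east as x and north as y: patrol boat velocity = (-26.799, -26.799) km/h; container vessel velocity = (-17.933, 19.916) km/h.
Velocity of patrol boat relative to container vessel = (-26.799, -26.799) − (-17.933, 19.916) = (-8.867, -46.716) km/h.
Magnitude = |(-8.867, -46.716)| = 47.550 km/h.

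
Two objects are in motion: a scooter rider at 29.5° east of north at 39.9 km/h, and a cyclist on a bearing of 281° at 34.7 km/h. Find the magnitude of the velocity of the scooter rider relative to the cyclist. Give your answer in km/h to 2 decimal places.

Taking east as x and north as y: scooter rider velocity = (19.648, 34.727) km/h; cyclist velocity = (-34.062, 6.621) km/h.
Velocity of scooter rider relative to cyclist = (19.648, 34.727) − (-34.062, 6.621) = (53.710, 28.106) km/h.
Magnitude = |(53.710, 28.106)| = 60.620 km/h.

60.62 km/h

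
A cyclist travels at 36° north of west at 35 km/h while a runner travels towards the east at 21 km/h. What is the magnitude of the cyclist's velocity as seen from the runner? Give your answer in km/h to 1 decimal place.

53.4 km/h

Taking east as x and north as y: cyclist velocity = (-28.316, 20.572) km/h; runner velocity = (21.000, 0.000) km/h.
Velocity of cyclist relative to runner = (-28.316, 20.572) − (21.000, 0.000) = (-49.316, 20.572) km/h.
Magnitude = |(-49.316, 20.572)| = 53.435 km/h.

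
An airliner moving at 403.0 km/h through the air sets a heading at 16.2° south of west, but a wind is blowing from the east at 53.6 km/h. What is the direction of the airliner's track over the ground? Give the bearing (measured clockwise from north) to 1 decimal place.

255.7°

Taking east as x and north as y: velocity relative to the air = (-386.998, -112.433) km/h; the air relative to ground = (-53.600, 0.000) km/h.
Velocity relative to ground = (-386.998, -112.433) + (-53.600, 0.000) = (-440.598, -112.433) km/h.
Bearing = atan2(-440.60, -112.43) = 255.68° clockwise from north.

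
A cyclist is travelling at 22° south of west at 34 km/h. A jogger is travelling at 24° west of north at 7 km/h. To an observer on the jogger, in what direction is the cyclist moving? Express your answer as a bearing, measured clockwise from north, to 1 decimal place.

236.3°

Taking east as x and north as y: cyclist velocity = (-31.524, -12.737) km/h; jogger velocity = (-2.847, 6.395) km/h.
Velocity of cyclist relative to jogger = (-31.524, -12.737) − (-2.847, 6.395) = (-28.677, -19.131) km/h.
Bearing = atan2(-28.68, -19.13) = 236.29° clockwise from north.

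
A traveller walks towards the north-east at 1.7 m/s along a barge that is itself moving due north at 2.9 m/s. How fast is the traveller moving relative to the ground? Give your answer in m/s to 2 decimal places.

4.27 m/s

Taking east as x and north as y: barge velocity = (0.000, 2.900) m/s; traveller velocity relative to barge = (1.202, 1.202) m/s.
Velocity relative to ground = (0.000, 2.900) + (1.202, 1.202) = (1.202, 4.102) m/s.
Speed = |(1.202, 4.102)| = 4.275 m/s.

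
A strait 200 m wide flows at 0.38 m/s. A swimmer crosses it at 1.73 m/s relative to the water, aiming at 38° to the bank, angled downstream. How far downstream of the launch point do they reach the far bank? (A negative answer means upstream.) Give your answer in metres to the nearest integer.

Perpendicular speed = 1.065 m/s; crossing time = 200 / 1.065 = 187.777 s.
Net downstream speed = 1.743 m/s.
Drift = 1.743 × 187.777 = 327.344 m (downstream).

327 m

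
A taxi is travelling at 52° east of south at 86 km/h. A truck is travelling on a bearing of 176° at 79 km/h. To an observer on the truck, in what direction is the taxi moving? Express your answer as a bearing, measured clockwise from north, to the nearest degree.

067°

Taking east as x and north as y: taxi velocity = (67.769, -52.947) km/h; truck velocity = (5.511, -78.808) km/h.
Velocity of taxi relative to truck = (67.769, -52.947) − (5.511, -78.808) = (62.258, 25.861) km/h.
Bearing = atan2(62.26, 25.86) = 67.44° clockwise from north.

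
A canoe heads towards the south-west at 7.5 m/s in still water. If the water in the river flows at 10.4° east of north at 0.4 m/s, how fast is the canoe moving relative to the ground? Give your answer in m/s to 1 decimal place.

Taking east as x and north as y: velocity relative to the water = (-5.303, -5.303) m/s; the water relative to ground = (0.072, 0.393) m/s.
Velocity relative to ground = (-5.303, -5.303) + (0.072, 0.393) = (-5.231, -4.910) m/s.
Speed = |(-5.231, -4.910)| = 7.174 m/s.

7.2 m/s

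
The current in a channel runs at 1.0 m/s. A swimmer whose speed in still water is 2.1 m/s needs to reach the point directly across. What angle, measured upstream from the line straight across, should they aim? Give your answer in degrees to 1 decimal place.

To cancel the current, the upstream component of the swimmer's velocity must equal the flow: 2.1 sin θ = 1.0.
sin θ = 1.0 / 2.1 = 0.4762.
θ = arcsin(0.4762) = 28.437°.

28.4°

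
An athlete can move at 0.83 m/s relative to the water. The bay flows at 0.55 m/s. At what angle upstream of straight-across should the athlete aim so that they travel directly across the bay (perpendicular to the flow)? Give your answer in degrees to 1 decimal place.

41.5°

To cancel the current, the upstream component of the athlete's velocity must equal the flow: 0.83 sin θ = 0.55.
sin θ = 0.55 / 0.83 = 0.6627.
θ = arcsin(0.6627) = 41.502°.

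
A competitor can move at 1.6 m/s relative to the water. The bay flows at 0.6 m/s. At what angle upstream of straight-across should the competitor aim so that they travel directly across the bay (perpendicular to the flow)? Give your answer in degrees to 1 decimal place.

22.0°

To cancel the current, the upstream component of the competitor's velocity must equal the flow: 1.6 sin θ = 0.6.
sin θ = 0.6 / 1.6 = 0.3750.
θ = arcsin(0.3750) = 22.024°.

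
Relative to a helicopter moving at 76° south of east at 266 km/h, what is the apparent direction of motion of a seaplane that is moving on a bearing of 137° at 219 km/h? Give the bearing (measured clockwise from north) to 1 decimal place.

041.0°

Taking east as x and north as y: seaplane velocity = (149.358, -160.166) km/h; helicopter velocity = (64.351, -258.099) km/h.
Velocity of seaplane relative to helicopter = (149.358, -160.166) − (64.351, -258.099) = (85.006, 97.932) km/h.
Bearing = atan2(85.01, 97.93) = 40.96° clockwise from north.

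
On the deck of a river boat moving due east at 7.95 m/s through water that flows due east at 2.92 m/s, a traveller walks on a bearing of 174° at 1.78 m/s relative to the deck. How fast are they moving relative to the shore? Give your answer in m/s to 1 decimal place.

11.2 m/s

In east/north components (m/s): traveller relative to river boat = (0.186, -1.770); river boat relative to water = (7.950, 0.000); water relative to ground = (2.920, 0.000).
Sum = (11.056, -1.770) m/s.
Speed = |(11.056, -1.770)| = 11.197 m/s.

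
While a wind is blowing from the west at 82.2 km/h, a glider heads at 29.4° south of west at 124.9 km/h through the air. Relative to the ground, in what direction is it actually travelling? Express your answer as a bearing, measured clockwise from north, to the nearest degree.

Taking east as x and north as y: velocity relative to the air = (-108.815, -61.314) km/h; the air relative to ground = (82.200, 0.000) km/h.
Velocity relative to ground = (-108.815, -61.314) + (82.200, 0.000) = (-26.615, -61.314) km/h.
Bearing = atan2(-26.61, -61.31) = 203.46° clockwise from north.

203°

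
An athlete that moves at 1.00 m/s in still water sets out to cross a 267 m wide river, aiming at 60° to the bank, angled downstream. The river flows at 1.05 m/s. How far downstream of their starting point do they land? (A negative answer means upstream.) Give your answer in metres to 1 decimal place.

477.9 m

Perpendicular speed = 0.866 m/s; crossing time = 267 / 0.866 = 308.305 s.
Net downstream speed = 1.550 m/s.
Drift = 1.550 × 308.305 = 477.873 m (downstream).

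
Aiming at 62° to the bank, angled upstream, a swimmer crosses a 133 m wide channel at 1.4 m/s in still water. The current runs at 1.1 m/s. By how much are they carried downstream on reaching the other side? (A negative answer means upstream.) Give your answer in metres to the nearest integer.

48 m

Perpendicular speed = 1.236 m/s; crossing time = 133 / 1.236 = 107.594 s.
Net downstream speed = 0.443 m/s.
Drift = 0.443 × 107.594 = 47.636 m (downstream).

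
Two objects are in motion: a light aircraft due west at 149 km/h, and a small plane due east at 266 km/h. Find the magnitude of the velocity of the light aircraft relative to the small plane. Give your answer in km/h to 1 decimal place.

415.0 km/h

Taking east as x and north as y: light aircraft velocity = (-149.000, 0.000) km/h; small plane velocity = (266.000, 0.000) km/h.
Velocity of light aircraft relative to small plane = (-149.000, 0.000) − (266.000, 0.000) = (-415.000, 0.000) km/h.
Magnitude = |(-415.000, 0.000)| = 415.000 km/h.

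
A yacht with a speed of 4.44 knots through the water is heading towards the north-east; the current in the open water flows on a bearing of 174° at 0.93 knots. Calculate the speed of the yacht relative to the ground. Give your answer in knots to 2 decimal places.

Taking east as x and north as y: velocity relative to the water = (3.140, 3.140) knots; the water relative to ground = (0.097, -0.925) knots.
Velocity relative to ground = (3.140, 3.140) + (0.097, -0.925) = (3.237, 2.215) knots.
Speed = |(3.237, 2.215)| = 3.922 knots.

3.92 knots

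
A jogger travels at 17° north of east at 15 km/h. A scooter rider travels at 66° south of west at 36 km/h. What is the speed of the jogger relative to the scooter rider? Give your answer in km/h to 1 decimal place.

Taking east as x and north as y: jogger velocity = (14.345, 4.386) km/h; scooter rider velocity = (-14.643, -32.888) km/h.
Velocity of jogger relative to scooter rider = (14.345, 4.386) − (-14.643, -32.888) = (28.987, 37.273) km/h.
Magnitude = |(28.987, 37.273)| = 47.218 km/h.

47.2 km/h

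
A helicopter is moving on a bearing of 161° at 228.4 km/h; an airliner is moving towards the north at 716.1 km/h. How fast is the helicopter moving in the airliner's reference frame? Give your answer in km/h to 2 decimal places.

Taking east as x and north as y: helicopter velocity = (74.360, -215.956) km/h; airliner velocity = (0.000, 716.100) km/h.
Velocity of helicopter relative to airliner = (74.360, -215.956) − (0.000, 716.100) = (74.360, -932.056) km/h.
Magnitude = |(74.360, -932.056)| = 935.018 km/h.

935.02 km/h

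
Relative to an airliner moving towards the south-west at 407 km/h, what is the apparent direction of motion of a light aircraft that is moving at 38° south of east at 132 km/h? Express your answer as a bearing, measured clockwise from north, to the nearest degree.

062°

Taking east as x and north as y: light aircraft velocity = (104.017, -81.267) km/h; airliner velocity = (-287.792, -287.792) km/h.
Velocity of light aircraft relative to airliner = (104.017, -81.267) − (-287.792, -287.792) = (391.810, 206.525) km/h.
Bearing = atan2(391.81, 206.53) = 62.21° clockwise from north.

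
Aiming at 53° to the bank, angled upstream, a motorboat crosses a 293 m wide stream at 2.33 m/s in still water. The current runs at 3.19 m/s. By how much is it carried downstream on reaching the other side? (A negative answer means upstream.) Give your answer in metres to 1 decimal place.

Perpendicular speed = 1.861 m/s; crossing time = 293 / 1.861 = 157.457 s.
Net downstream speed = 1.788 m/s.
Drift = 1.788 × 157.457 = 281.498 m (downstream).

281.5 m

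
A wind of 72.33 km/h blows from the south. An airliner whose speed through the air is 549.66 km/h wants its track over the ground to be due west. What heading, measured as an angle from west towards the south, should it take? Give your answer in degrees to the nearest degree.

The wind pushes perpendicular to the desired track; the heading must have a component into the wind equal to 72.33 km/h: 549.66 sin θ = 72.33.
sin θ = 0.1316, so θ = 7.562°.

8°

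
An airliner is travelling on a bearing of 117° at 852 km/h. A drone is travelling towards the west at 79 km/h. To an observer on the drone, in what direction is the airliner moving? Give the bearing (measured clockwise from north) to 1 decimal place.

114.8°

Taking east as x and north as y: airliner velocity = (759.138, -386.800) km/h; drone velocity = (-79.000, 0.000) km/h.
Velocity of airliner relative to drone = (759.138, -386.800) − (-79.000, 0.000) = (838.138, -386.800) km/h.
Bearing = atan2(838.14, -386.80) = 114.77° clockwise from north.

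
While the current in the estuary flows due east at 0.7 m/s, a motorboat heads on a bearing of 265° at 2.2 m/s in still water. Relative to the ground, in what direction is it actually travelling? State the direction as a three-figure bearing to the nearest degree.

263°

Taking east as x and north as y: velocity relative to the water = (-2.192, -0.192) m/s; the water relative to ground = (0.700, 0.000) m/s.
Velocity relative to ground = (-2.192, -0.192) + (0.700, 0.000) = (-1.492, -0.192) m/s.
Bearing = atan2(-1.49, -0.19) = 262.68° clockwise from north.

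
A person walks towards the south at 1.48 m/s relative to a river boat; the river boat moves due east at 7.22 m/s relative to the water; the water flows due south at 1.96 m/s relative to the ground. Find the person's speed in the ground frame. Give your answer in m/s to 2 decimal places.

In east/north components (m/s): person relative to river boat = (0.000, -1.480); river boat relative to water = (7.220, 0.000); water relative to ground = (0.000, -1.960).
Sum = (7.220, -3.440) m/s.
Speed = |(7.220, -3.440)| = 7.998 m/s.

8.00 m/s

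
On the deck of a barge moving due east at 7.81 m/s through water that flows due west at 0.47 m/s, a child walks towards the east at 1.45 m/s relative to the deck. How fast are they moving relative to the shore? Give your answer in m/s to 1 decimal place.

8.8 m/s

In east/north components (m/s): child relative to barge = (1.450, 0.000); barge relative to water = (7.810, 0.000); water relative to ground = (-0.470, 0.000).
Sum = (8.790, 0.000) m/s.
Speed = |(8.790, 0.000)| = 8.790 m/s.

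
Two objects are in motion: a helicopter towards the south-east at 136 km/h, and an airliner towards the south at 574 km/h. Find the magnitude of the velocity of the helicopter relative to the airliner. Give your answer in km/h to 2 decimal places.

487.41 km/h

Taking east as x and north as y: helicopter velocity = (96.167, -96.167) km/h; airliner velocity = (0.000, -574.000) km/h.
Velocity of helicopter relative to airliner = (96.167, -96.167) − (0.000, -574.000) = (96.167, 477.833) km/h.
Magnitude = |(96.167, 477.833)| = 487.414 km/h.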